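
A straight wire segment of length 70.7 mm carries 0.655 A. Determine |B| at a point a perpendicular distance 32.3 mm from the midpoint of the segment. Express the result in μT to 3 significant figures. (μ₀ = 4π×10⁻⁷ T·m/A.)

B ≈ 2.99 μT

For a finite straight segment, B = (μ₀I/4πd)(sinθ₁ + sinθ₂), where θ₁, θ₂ are the angles from the perpendicular to each end.
The perpendicular from the point meets the wire at its midpoint, so each end is L/2 = 0.03535 m away along the wire.
sinθ₁ = 0.03535/√(0.03535²+0.0323²) = 0.7382; sinθ₂ = 0.03535/√(0.03535²+0.0323²) = 0.7382.
B = (4π×10⁻⁷ × 0.655) / (4π × 0.0323) × (0.7382 + 0.7382) = 2.99×10⁻⁶ T.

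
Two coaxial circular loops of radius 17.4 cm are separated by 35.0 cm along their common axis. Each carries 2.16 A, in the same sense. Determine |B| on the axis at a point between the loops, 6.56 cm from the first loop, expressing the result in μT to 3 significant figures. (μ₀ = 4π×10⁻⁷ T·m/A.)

Each loop contributes B = μ₀IR²/[2(R²+z²)^(3/2)] on the axis, with z measured from that loop.
Loop 1 (z = 0.0656 m): B₁ = 6.39×10⁻⁶ T. Loop 2 (z = 0.2844 m): B₂ = 1.11×10⁻⁶ T.
The fields add: B = B₁ + B₂ = 7.50×10⁻⁶ T.

B ≈ 7.50 μT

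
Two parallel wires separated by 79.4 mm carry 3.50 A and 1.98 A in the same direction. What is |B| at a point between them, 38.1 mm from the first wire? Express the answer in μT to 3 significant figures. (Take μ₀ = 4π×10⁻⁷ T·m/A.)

Each long wire gives B = μ₀I/(2πd). Distances are d₁ = 0.0381 m and d₂ = 0.0413 m.
B₁ = 1.84×10⁻⁵ T, B₂ = 9.59×10⁻⁶ T.
Between parallel currents the two contributions point in opposite directions, so they subtract. B = |B₁ − B₂| = |1.84×10⁻⁵ − 9.59×10⁻⁶| = 8.78×10⁻⁶ T.

B ≈ 8.78 μT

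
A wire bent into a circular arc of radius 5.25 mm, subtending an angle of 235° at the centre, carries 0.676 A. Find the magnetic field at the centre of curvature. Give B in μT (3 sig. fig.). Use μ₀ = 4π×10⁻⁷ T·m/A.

B ≈ 52.8 μT

The Biot–Savart field of a circular arc at its centre is B = μ₀Iφ/(4πR), with φ = 4.102 rad.
B = (4π×10⁻⁷ × 0.676 × 4.102) / (4π × 0.00525) = 5.28×10⁻⁵ T.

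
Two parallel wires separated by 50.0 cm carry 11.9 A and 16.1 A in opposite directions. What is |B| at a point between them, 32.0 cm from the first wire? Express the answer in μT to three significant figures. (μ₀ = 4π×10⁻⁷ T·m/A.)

B ≈ 25.3 μT

Each long wire gives B = μ₀I/(2πd). Distances are d₁ = 0.32 m and d₂ = 0.18 m.
B₁ = 7.44×10⁻⁶ T, B₂ = 1.79×10⁻⁵ T.
Between antiparallel currents both contributions point the same way, so they add. B = B₁ + B₂ = 7.44×10⁻⁶ + 1.79×10⁻⁵ = 2.53×10⁻⁵ T.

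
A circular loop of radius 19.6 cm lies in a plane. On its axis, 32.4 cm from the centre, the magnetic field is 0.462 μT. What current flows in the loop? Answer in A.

I ≈ 1.04 A

On the axis of a loop, B = μ₀IR²/[2(R²+z²)^(3/2)], so I = 2B(R²+z²)^(3/2)/(μ₀R²).
R² + z² = 0.03842 + 0.105 = 0.1434 m²; raised to 3/2 gives 5.43×10⁻² m³.
I = 2 × 4.62×10⁻⁷ × 5.43×10⁻² / (1.26×10⁻⁶ × 0.03842) = 1.04 A.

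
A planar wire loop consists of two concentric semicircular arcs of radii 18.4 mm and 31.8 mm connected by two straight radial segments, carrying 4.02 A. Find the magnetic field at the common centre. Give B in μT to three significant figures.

B ≈ 28.9 μT

The radial connectors point toward the centre, so dl × r̂ = 0 and they contribute nothing.
Each semicircle gives μ₀I/(4R): inner arc 6.86×10⁻⁵ T, outer arc 3.97×10⁻⁵ T.
The two arcs carry current in opposite angular senses, so their fields oppose: B = |6.86×10⁻⁵ − 3.97×10⁻⁵| = 2.89×10⁻⁵ T.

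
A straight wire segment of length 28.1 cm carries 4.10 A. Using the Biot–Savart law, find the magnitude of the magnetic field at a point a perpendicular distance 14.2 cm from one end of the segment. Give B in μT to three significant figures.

B ≈ 2.58 μT

For a finite straight segment, B = (μ₀I/4πd)(sinθ₁ + sinθ₂), where θ₁, θ₂ are the angles from the perpendicular to each end.
The perpendicular foot is at one end, so the two end-offsets along the wire are 0 and L = 0.281 m.
sinθ₁ = 0/√(0²+0.142²) = 0.0000; sinθ₂ = 0.281/√(0.281²+0.142²) = 0.8925.
B = (4π×10⁻⁷ × 4.10) / (4π × 0.142) × (0.0000 + 0.8925) = 2.58×10⁻⁶ T.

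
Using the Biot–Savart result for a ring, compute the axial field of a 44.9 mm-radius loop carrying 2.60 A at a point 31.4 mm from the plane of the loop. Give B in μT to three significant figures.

B ≈ 20.0 μT

On the axis of a circular loop, B = μ₀IR² / [2(R²+z²)^(3/2)].
R² + z² = (0.0449)² + (0.0314)² = 0.003002 m², and (R²+z²)^(3/2) = 1.64×10⁻⁴ m³.
B = (4π×10⁻⁷ × 2.60 × 0.002016) / (2 × 1.64×10⁻⁴) = 2.00×10⁻⁵ T.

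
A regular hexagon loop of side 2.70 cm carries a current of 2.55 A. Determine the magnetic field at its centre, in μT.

B ≈ 65.4 μT

Each side is a finite straight segment at perpendicular distance d = a/(2 tan(π/6)) = 0.02338 m from the centre, with end-angles ±π/6.
One side contributes B₁ = (μ₀I/4πd)·2 sin(π/6) = 1.09×10⁻⁵ T.
All 6 sides add in the same direction: B = 6 × 1.09×10⁻⁵ = 6.54×10⁻⁵ T.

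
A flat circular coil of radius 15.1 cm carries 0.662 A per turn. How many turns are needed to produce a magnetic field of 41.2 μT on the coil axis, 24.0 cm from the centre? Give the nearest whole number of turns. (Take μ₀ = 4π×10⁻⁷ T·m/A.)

N = 99

For an N-turn coil, B = Nμ₀IR²/[2(R²+z²)^(3/2)]. A single turn gives B₁ = 4.16×10⁻⁷ T with R = 0.151 m, z = 0.24 m.
N = B/B₁ = 4.12×10⁻⁵ / 4.16×10⁻⁷ = 99.04.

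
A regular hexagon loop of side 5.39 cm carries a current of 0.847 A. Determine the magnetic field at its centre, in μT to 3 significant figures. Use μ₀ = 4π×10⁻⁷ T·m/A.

Each side is a finite straight segment at perpendicular distance d = a/(2 tan(π/6)) = 0.04668 m from the centre, with end-angles ±π/6.
One side contributes B₁ = (μ₀I/4πd)·2 sin(π/6) = 1.81×10⁻⁶ T.
All 6 sides add in the same direction: B = 6 × 1.81×10⁻⁶ = 1.09×10⁻⁵ T.

B ≈ 10.9 μT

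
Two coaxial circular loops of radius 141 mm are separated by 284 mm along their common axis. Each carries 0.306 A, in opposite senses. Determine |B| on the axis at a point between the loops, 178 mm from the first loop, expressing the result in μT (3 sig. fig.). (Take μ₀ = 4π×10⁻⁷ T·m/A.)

Each loop contributes B = μ₀IR²/[2(R²+z²)^(3/2)] on the axis, with z measured from that loop.
Loop 1 (z = 0.178 m): B₁ = 3.26×10⁻⁷ T. Loop 2 (z = 0.106 m): B₂ = 6.96×10⁻⁷ T.
The fields oppose: B = |B₁ − B₂| = 3.70×10⁻⁷ T.

B ≈ 0.370 μT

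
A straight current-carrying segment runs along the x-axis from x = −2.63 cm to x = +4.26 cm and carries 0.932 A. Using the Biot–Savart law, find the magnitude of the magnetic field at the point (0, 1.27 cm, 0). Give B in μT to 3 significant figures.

For a finite straight segment, B = (μ₀I/4πd)(sinθ₁ + sinθ₂), where θ₁, θ₂ are the angles from the perpendicular to each end.
The perpendicular distance is d = 0.0127 m; the end-offsets along the wire are a = 0.0263 m and b = 0.0426 m.
sinθ₁ = 0.0263/√(0.0263²+0.0127²) = 0.9005; sinθ₂ = 0.0426/√(0.0426²+0.0127²) = 0.9583.
B = (4π×10⁻⁷ × 0.932) / (4π × 0.0127) × (0.9005 + 0.9583) = 1.36×10⁻⁵ T.

B ≈ 13.6 μT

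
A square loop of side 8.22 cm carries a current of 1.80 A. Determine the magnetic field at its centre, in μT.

B ≈ 24.8 μT

Each side is a finite straight segment at perpendicular distance d = a/(2 tan(π/4)) = 0.0411 m from the centre, with end-angles ±π/4.
One side contributes B₁ = (μ₀I/4πd)·2 sin(π/4) = 6.19×10⁻⁶ T.
All 4 sides add in the same direction: B = 4 × 6.19×10⁻⁶ = 2.48×10⁻⁵ T.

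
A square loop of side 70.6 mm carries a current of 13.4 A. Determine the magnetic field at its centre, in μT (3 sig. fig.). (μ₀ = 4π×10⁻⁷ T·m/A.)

Each side is a finite straight segment at perpendicular distance d = a/(2 tan(π/4)) = 0.0353 m from the centre, with end-angles ±π/4.
One side contributes B₁ = (μ₀I/4πd)·2 sin(π/4) = 5.37×10⁻⁵ T.
All 4 sides add in the same direction: B = 4 × 5.37×10⁻⁵ = 2.15×10⁻⁴ T.

B ≈ 215 μT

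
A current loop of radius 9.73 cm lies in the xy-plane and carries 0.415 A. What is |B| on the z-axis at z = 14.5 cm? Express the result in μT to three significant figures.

On the axis of a circular loop, B = μ₀IR² / [2(R²+z²)^(3/2)].
R² + z² = (0.0973)² + (0.145)² = 0.03049 m², and (R²+z²)^(3/2) = 5.32×10⁻³ m³.
B = (4π×10⁻⁷ × 0.415 × 0.009467) / (2 × 5.32×10⁻³) = 4.64×10⁻⁷ T.

B ≈ 0.464 μT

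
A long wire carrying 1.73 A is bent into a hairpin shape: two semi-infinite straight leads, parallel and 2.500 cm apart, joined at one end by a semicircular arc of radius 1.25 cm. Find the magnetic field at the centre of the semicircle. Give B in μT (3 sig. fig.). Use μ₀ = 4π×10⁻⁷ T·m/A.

B ≈ 71.2 μT

The semicircular arc contributes B_arc = μ₀I·π/(4πR) = μ₀I/(4R) = 4.35×10⁻⁵ T.
Each semi-infinite lead is at perpendicular distance R = 0.0125 m from the centre, with the perpendicular foot at its near end, so it contributes μ₀I/(4πR); both point the same way, together 2.77×10⁻⁵ T.
Arc and leads all point the same direction: B = 4.35×10⁻⁵ + 2.77×10⁻⁵ = 7.12×10⁻⁵ T.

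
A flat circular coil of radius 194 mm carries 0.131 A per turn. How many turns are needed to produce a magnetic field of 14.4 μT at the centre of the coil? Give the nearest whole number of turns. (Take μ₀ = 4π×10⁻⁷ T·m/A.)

For an N-turn coil, B = Nμ₀I/(2R). A single turn gives B₁ = 4.24×10⁻⁷ T with R = 0.194 m.
N = B/B₁ = 1.44×10⁻⁵ / 4.24×10⁻⁷ = 33.94.

N = 34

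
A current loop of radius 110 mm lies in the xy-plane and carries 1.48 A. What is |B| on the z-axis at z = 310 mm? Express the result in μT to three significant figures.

On the axis of a circular loop, B = μ₀IR² / [2(R²+z²)^(3/2)].
R² + z² = (0.11)² + (0.31)² = 0.1082 m², and (R²+z²)^(3/2) = 3.56×10⁻² m³.
B = (4π×10⁻⁷ × 1.48 × 0.0121) / (2 × 3.56×10⁻²) = 3.16×10⁻⁷ T.

B ≈ 0.316 μT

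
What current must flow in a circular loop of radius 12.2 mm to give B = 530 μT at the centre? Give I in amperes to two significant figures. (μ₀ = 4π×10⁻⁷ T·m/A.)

At the centre of a circular loop B = μ₀I/(2R), so I = 2RB/μ₀.
With R = 0.0122 m, I = 2 × 0.0122 × 5.30×10⁻⁴ / (4π×10⁻⁷) = 10.3 A.

I ≈ 10 A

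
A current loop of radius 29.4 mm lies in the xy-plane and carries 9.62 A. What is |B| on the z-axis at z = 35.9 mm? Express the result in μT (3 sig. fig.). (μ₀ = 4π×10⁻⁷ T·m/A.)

B ≈ 52.3 μT

On the axis of a circular loop, B = μ₀IR² / [2(R²+z²)^(3/2)].
R² + z² = (0.0294)² + (0.0359)² = 0.002153 m², and (R²+z²)^(3/2) = 9.99×10⁻⁵ m³.
B = (4π×10⁻⁷ × 9.62 × 0.0008644) / (2 × 9.99×10⁻⁵) = 5.23×10⁻⁵ T.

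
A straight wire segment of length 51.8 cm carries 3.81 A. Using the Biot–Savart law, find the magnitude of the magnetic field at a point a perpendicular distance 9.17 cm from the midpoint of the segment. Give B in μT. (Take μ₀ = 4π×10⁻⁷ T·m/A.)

B ≈ 7.83 μT

For a finite straight segment, B = (μ₀I/4πd)(sinθ₁ + sinθ₂), where θ₁, θ₂ are the angles from the perpendicular to each end.
The perpendicular from the point meets the wire at its midpoint, so each end is L/2 = 0.259 m away along the wire.
sinθ₁ = 0.259/√(0.259²+0.0917²) = 0.9427; sinθ₂ = 0.259/√(0.259²+0.0917²) = 0.9427.
B = (4π×10⁻⁷ × 3.81) / (4π × 0.0917) × (0.9427 + 0.9427) = 7.83×10⁻⁶ T.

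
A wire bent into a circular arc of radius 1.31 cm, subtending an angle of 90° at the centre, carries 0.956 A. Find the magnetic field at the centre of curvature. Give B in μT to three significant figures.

The Biot–Savart field of a circular arc at its centre is B = μ₀Iφ/(4πR), with φ = 1.571 rad.
B = (4π×10⁻⁷ × 0.956 × 1.571) / (4π × 0.0131) = 1.15×10⁻⁵ T.

B ≈ 11.5 μT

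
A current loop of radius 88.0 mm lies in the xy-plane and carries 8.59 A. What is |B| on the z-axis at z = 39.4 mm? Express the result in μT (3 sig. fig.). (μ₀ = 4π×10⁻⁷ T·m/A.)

B ≈ 46.6 μT

On the axis of a circular loop, B = μ₀IR² / [2(R²+z²)^(3/2)].
R² + z² = (0.088)² + (0.0394)² = 0.009296 m², and (R²+z²)^(3/2) = 8.96×10⁻⁴ m³.
B = (4π×10⁻⁷ × 8.59 × 0.007744) / (2 × 8.96×10⁻⁴) = 4.66×10⁻⁵ T.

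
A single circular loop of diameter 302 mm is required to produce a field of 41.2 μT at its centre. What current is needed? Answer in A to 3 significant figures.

At the centre of a circular loop B = μ₀I/(2R), so I = 2RB/μ₀.
With R = 0.151 m, I = 2 × 0.151 × 4.12×10⁻⁵ / (4π×10⁻⁷) = 9.90 A.

I ≈ 9.90 A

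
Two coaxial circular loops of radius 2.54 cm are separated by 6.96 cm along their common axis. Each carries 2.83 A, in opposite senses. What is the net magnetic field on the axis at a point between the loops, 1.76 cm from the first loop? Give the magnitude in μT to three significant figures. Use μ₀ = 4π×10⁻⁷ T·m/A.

Each loop contributes B = μ₀IR²/[2(R²+z²)^(3/2)] on the axis, with z measured from that loop.
Loop 1 (z = 0.0176 m): B₁ = 3.89×10⁻⁵ T. Loop 2 (z = 0.052 m): B₂ = 5.92×10⁻⁶ T.
The fields oppose: B = |B₁ − B₂| = 3.30×10⁻⁵ T.

B ≈ 33.0 μT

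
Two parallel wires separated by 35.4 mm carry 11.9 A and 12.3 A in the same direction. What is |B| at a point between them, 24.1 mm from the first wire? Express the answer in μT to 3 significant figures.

B ≈ 119 μT

Each long wire gives B = μ₀I/(2πd). Distances are d₁ = 0.0241 m and d₂ = 0.0113 m.
B₁ = 9.88×10⁻⁵ T, B₂ = 2.18×10⁻⁴ T.
Between parallel currents the two contributions point in opposite directions, so they subtract. B = |B₁ − B₂| = |9.88×10⁻⁵ − 2.18×10⁻⁴| = 1.19×10⁻⁴ T.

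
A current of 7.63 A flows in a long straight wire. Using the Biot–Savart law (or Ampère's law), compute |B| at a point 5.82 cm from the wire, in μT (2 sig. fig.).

B ≈ 26 μT

For an infinitely long straight wire, B = μ₀I/(2πd).
B = (4π×10⁻⁷ × 7.63) / (2π × 0.0582) = 2.62×10⁻⁵ T.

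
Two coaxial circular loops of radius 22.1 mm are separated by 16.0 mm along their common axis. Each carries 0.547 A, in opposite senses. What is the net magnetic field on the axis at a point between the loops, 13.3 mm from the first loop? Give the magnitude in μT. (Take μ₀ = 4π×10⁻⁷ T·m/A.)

B ≈ 5.43 μT

Each loop contributes B = μ₀IR²/[2(R²+z²)^(3/2)] on the axis, with z measured from that loop.
Loop 1 (z = 0.0133 m): B₁ = 9.78×10⁻⁶ T. Loop 2 (z = 0.0027 m): B₂ = 1.52×10⁻⁵ T.
The fields oppose: B = |B₁ − B₂| = 5.43×10⁻⁶ T.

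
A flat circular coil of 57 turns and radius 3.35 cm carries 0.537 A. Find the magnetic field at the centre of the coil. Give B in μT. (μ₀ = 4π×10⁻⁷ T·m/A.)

B ≈ 574 μT

For an N-turn flat coil, B = Nμ₀I/(2R) with R = 0.0335 m.
B = 57 × 1.01×10⁻⁵ T = 5.74×10⁻⁴ T.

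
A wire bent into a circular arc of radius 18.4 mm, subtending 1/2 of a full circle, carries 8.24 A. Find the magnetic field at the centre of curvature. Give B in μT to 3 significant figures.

B ≈ 141 μT

The Biot–Savart field of a circular arc at its centre is B = μ₀Iφ/(4πR), with φ = 3.142 rad.
B = (4π×10⁻⁷ × 8.24 × 3.142) / (4π × 0.0184) = 1.41×10⁻⁴ T.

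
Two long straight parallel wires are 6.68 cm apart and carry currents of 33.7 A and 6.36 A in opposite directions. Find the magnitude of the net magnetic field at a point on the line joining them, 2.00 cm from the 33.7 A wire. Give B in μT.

B ≈ 364 μT

Each long wire gives B = μ₀I/(2πd). Distances are d₁ = 0.02 m and d₂ = 0.0468 m.
B₁ = 3.37×10⁻⁴ T, B₂ = 2.72×10⁻⁵ T.
Between antiparallel currents both contributions point the same way, so they add. B = B₁ + B₂ = 3.37×10⁻⁴ + 2.72×10⁻⁵ = 3.64×10⁻⁴ T.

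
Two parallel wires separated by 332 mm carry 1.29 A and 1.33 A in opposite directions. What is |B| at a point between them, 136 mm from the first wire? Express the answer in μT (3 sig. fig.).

Each long wire gives B = μ₀I/(2πd). Distances are d₁ = 0.136 m and d₂ = 0.196 m.
B₁ = 1.90×10⁻⁶ T, B₂ = 1.36×10⁻⁶ T.
Between antiparallel currents both contributions point the same way, so they add. B = B₁ + B₂ = 1.90×10⁻⁶ + 1.36×10⁻⁶ = 3.25×10⁻⁶ T.

B ≈ 3.25 μT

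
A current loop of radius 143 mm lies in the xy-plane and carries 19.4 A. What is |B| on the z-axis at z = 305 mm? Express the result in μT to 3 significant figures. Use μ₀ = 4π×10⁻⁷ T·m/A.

On the axis of a circular loop, B = μ₀IR² / [2(R²+z²)^(3/2)].
R² + z² = (0.143)² + (0.305)² = 0.1135 m², and (R²+z²)^(3/2) = 3.82×10⁻² m³.
B = (4π×10⁻⁷ × 19.4 × 0.02045) / (2 × 3.82×10⁻²) = 6.52×10⁻⁶ T.

B ≈ 6.52 μT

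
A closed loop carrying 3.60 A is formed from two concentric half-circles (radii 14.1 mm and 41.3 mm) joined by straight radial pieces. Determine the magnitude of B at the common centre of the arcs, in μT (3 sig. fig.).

B ≈ 52.8 μT

The radial connectors point toward the centre, so dl × r̂ = 0 and they contribute nothing.
Each semicircle gives μ₀I/(4R): inner arc 8.02×10⁻⁵ T, outer arc 2.74×10⁻⁵ T.
The two arcs carry current in opposite angular senses, so their fields oppose: B = |8.02×10⁻⁵ − 2.74×10⁻⁵| = 5.28×10⁻⁵ T.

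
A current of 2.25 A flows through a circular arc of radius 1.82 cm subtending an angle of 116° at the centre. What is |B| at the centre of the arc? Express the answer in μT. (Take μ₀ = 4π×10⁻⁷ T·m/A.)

B ≈ 25.0 μT

The Biot–Savart field of a circular arc at its centre is B = μ₀Iφ/(4πR), with φ = 2.025 rad.
B = (4π×10⁻⁷ × 2.25 × 2.025) / (4π × 0.0182) = 2.50×10⁻⁵ T.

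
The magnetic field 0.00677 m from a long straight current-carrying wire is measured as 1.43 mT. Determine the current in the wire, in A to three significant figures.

I ≈ 48.4 A

For a long straight wire B = μ₀I/(2πd), so I = 2πdB/μ₀.
I = 2π × 0.00677 × 1.43×10⁻³ / (4π×10⁻⁷) = 48.4 A.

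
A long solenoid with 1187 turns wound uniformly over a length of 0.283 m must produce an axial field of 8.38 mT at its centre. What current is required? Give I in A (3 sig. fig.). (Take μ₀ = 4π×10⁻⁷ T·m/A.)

I ≈ 1.59 A

Inside a long solenoid B = μ₀nI with n = 4194 m⁻¹, so I = B/(μ₀n).
I = 8.38×10⁻³ / (4π×10⁻⁷ × 4194) = 1.59 A.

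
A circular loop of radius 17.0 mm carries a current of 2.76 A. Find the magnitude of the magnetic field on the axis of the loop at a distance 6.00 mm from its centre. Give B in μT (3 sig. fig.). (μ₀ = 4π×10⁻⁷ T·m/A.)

On the axis of a circular loop, B = μ₀IR² / [2(R²+z²)^(3/2)].
R² + z² = (0.017)² + (0.006)² = 0.000325 m², and (R²+z²)^(3/2) = 5.86×10⁻⁶ m³.
B = (4π×10⁻⁷ × 2.76 × 0.000289) / (2 × 5.86×10⁻⁶) = 8.55×10⁻⁵ T.

B ≈ 85.5 μT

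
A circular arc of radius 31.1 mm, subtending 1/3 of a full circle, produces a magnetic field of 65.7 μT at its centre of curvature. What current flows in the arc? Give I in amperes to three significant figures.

I ≈ 9.76 A

For a circular arc, B = μ₀Iφ/(4πR) with φ in radians; here φ = 2.094 rad.
So I = 4πRB/(μ₀φ) = 4π × 0.0311 × 6.57×10⁻⁵ / (4π×10⁻⁷ × 2.094) = 9.76 A.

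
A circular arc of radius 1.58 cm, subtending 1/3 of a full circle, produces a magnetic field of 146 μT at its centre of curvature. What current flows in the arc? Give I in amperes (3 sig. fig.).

For a circular arc, B = μ₀Iφ/(4πR) with φ in radians; here φ = 2.094 rad.
So I = 4πRB/(μ₀φ) = 4π × 0.0158 × 1.46×10⁻⁴ / (4π×10⁻⁷ × 2.094) = 11.0 A.

I ≈ 11.0 A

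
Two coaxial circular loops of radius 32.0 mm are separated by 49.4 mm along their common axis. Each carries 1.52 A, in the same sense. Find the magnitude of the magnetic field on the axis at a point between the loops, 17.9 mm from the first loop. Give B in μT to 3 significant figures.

Each loop contributes B = μ₀IR²/[2(R²+z²)^(3/2)] on the axis, with z measured from that loop.
Loop 1 (z = 0.0179 m): B₁ = 1.98×10⁻⁵ T. Loop 2 (z = 0.0315 m): B₂ = 1.08×10⁻⁵ T.
The fields add: B = B₁ + B₂ = 3.06×10⁻⁵ T.

B ≈ 30.6 μT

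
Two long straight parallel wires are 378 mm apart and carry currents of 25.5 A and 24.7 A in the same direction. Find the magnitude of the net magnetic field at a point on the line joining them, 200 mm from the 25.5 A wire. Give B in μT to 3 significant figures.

B ≈ 2.25 μT

Each long wire gives B = μ₀I/(2πd). Distances are d₁ = 0.2 m and d₂ = 0.178 m.
B₁ = 2.55×10⁻⁵ T, B₂ = 2.78×10⁻⁵ T.
Between parallel currents the two contributions point in opposite directions, so they subtract. B = |B₁ − B₂| = |2.55×10⁻⁵ − 2.78×10⁻⁵| = 2.25×10⁻⁶ T.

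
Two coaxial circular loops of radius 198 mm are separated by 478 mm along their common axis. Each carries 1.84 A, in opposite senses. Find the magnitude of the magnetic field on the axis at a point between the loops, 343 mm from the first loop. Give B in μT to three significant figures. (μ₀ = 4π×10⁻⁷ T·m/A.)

B ≈ 2.56 μT

Each loop contributes B = μ₀IR²/[2(R²+z²)^(3/2)] on the axis, with z measured from that loop.
Loop 1 (z = 0.343 m): B₁ = 7.30×10⁻⁷ T. Loop 2 (z = 0.135 m): B₂ = 3.29×10⁻⁶ T.
The fields oppose: B = |B₁ − B₂| = 2.56×10⁻⁶ T.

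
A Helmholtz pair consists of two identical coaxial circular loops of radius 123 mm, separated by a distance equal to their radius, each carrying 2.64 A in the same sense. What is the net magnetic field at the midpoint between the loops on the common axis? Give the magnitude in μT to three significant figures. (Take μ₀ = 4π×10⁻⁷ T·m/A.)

Each loop contributes B = μ₀IR²/[2(R²+z²)^(3/2)] on the axis, with z measured from that loop.
Loop 1 (z = 0.0615 m): B₁ = 9.65×10⁻⁶ T. Loop 2 (z = 0.0615 m): B₂ = 9.65×10⁻⁶ T.
The fields add: B = B₁ + B₂ = 1.93×10⁻⁵ T.

B ≈ 19.3 μT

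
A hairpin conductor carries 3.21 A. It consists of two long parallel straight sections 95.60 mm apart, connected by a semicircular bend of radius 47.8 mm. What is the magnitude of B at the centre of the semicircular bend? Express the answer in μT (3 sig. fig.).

B ≈ 34.5 μT

The semicircular arc contributes B_arc = μ₀I·π/(4πR) = μ₀I/(4R) = 2.11×10⁻⁵ T.
Each semi-infinite lead is at perpendicular distance R = 0.0478 m from the centre, with the perpendicular foot at its near end, so it contributes μ₀I/(4πR); both point the same way, together 1.34×10⁻⁵ T.
Arc and leads all point the same direction: B = 2.11×10⁻⁵ + 1.34×10⁻⁵ = 3.45×10⁻⁵ T.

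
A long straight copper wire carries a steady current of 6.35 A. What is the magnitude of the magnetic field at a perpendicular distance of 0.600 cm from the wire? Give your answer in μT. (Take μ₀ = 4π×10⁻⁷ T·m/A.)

For an infinitely long straight wire, B = μ₀I/(2πd).
B = (4π×10⁻⁷ × 6.35) / (2π × 0.006) = 2.12×10⁻⁴ T.

B ≈ 212 μT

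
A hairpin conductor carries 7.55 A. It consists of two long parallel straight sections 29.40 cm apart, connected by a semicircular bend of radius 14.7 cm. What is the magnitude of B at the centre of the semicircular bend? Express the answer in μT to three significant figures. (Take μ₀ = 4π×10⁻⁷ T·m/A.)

B ≈ 26.4 μT

The semicircular arc contributes B_arc = μ₀I·π/(4πR) = μ₀I/(4R) = 1.61×10⁻⁵ T.
Each semi-infinite lead is at perpendicular distance R = 0.147 m from the centre, with the perpendicular foot at its near end, so it contributes μ₀I/(4πR); both point the same way, together 1.03×10⁻⁵ T.
Arc and leads all point the same direction: B = 1.61×10⁻⁵ + 1.03×10⁻⁵ = 2.64×10⁻⁵ T.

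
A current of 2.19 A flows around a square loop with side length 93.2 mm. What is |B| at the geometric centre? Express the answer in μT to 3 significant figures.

B ≈ 26.6 μT

Each side is a finite straight segment at perpendicular distance d = a/(2 tan(π/4)) = 0.0466 m from the centre, with end-angles ±π/4.
One side contributes B₁ = (μ₀I/4πd)·2 sin(π/4) = 6.65×10⁻⁶ T.
All 4 sides add in the same direction: B = 4 × 6.65×10⁻⁶ = 2.66×10⁻⁵ T.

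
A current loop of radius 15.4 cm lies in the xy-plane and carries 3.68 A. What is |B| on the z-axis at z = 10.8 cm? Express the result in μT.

B ≈ 8.24 μT

On the axis of a circular loop, B = μ₀IR² / [2(R²+z²)^(3/2)].
R² + z² = (0.154)² + (0.108)² = 0.03538 m², and (R²+z²)^(3/2) = 6.65×10⁻³ m³.
B = (4π×10⁻⁷ × 3.68 × 0.02372) / (2 × 6.65×10⁻³) = 8.24×10⁻⁶ T.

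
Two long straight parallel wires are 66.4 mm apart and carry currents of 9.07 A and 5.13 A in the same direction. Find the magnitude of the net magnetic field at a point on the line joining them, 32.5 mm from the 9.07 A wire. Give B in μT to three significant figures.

B ≈ 25.5 μT

Each long wire gives B = μ₀I/(2πd). Distances are d₁ = 0.0325 m and d₂ = 0.0339 m.
B₁ = 5.58×10⁻⁵ T, B₂ = 3.03×10⁻⁵ T.
Between parallel currents the two contributions point in opposite directions, so they subtract. B = |B₁ − B₂| = |5.58×10⁻⁵ − 3.03×10⁻⁵| = 2.55×10⁻⁵ T.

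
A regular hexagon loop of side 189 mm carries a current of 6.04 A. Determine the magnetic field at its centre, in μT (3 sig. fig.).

B ≈ 22.1 μT

Each side is a finite straight segment at perpendicular distance d = a/(2 tan(π/6)) = 0.1637 m from the centre, with end-angles ±π/6.
One side contributes B₁ = (μ₀I/4πd)·2 sin(π/6) = 3.69×10⁻⁶ T.
All 6 sides add in the same direction: B = 6 × 3.69×10⁻⁶ = 2.21×10⁻⁵ T.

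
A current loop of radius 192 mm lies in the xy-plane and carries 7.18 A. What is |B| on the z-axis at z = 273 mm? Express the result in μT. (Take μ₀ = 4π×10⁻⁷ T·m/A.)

B ≈ 4.47 μT

On the axis of a circular loop, B = μ₀IR² / [2(R²+z²)^(3/2)].
R² + z² = (0.192)² + (0.273)² = 0.1114 m², and (R²+z²)^(3/2) = 3.72×10⁻² m³.
B = (4π×10⁻⁷ × 7.18 × 0.03686) / (2 × 3.72×10⁻²) = 4.47×10⁻⁶ T.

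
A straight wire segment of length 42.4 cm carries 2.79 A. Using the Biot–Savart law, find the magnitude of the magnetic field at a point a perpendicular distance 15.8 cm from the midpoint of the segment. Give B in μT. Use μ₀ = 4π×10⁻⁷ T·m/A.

For a finite straight segment, B = (μ₀I/4πd)(sinθ₁ + sinθ₂), where θ₁, θ₂ are the angles from the perpendicular to each end.
The perpendicular from the point meets the wire at its midpoint, so each end is L/2 = 0.212 m away along the wire.
sinθ₁ = 0.212/√(0.212²+0.158²) = 0.8018; sinθ₂ = 0.212/√(0.212²+0.158²) = 0.8018.
B = (4π×10⁻⁷ × 2.79) / (4π × 0.158) × (0.8018 + 0.8018) = 2.83×10⁻⁶ T.

B ≈ 2.83 μT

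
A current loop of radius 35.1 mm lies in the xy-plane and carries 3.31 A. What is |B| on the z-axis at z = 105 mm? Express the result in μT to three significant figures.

On the axis of a circular loop, B = μ₀IR² / [2(R²+z²)^(3/2)].
R² + z² = (0.0351)² + (0.105)² = 0.01226 m², and (R²+z²)^(3/2) = 1.36×10⁻³ m³.
B = (4π×10⁻⁷ × 3.31 × 0.001232) / (2 × 1.36×10⁻³) = 1.89×10⁻⁶ T.

B ≈ 1.89 μT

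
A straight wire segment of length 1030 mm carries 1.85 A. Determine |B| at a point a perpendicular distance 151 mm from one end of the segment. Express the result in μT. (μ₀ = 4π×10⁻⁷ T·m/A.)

For a finite straight segment, B = (μ₀I/4πd)(sinθ₁ + sinθ₂), where θ₁, θ₂ are the angles from the perpendicular to each end.
The perpendicular foot is at one end, so the two end-offsets along the wire are 0 and L = 1.03 m.
sinθ₁ = 0/√(0²+0.151²) = 0.0000; sinθ₂ = 1.03/√(1.03²+0.151²) = 0.9894.
B = (4π×10⁻⁷ × 1.85) / (4π × 0.151) × (0.0000 + 0.9894) = 1.21×10⁻⁶ T.

B ≈ 1.21 μT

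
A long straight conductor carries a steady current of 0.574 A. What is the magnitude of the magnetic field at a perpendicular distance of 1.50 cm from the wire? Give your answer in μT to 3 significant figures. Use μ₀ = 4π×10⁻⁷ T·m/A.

B ≈ 7.65 μT

For an infinitely long straight wire, B = μ₀I/(2πd).
B = (4π×10⁻⁷ × 0.574) / (2π × 0.015) = 7.65×10⁻⁶ T.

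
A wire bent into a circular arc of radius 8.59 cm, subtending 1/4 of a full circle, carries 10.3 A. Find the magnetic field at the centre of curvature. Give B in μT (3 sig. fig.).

B ≈ 18.8 μT

The Biot–Savart field of a circular arc at its centre is B = μ₀Iφ/(4πR), with φ = 1.571 rad.
B = (4π×10⁻⁷ × 10.3 × 1.571) / (4π × 0.0859) = 1.88×10⁻⁵ T.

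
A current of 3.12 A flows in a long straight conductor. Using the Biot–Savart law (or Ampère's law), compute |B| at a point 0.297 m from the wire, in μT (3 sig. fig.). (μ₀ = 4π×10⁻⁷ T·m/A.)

For an infinitely long straight wire, B = μ₀I/(2πd).
B = (4π×10⁻⁷ × 3.12) / (2π × 0.297) = 2.10×10⁻⁶ T.

B ≈ 2.10 μT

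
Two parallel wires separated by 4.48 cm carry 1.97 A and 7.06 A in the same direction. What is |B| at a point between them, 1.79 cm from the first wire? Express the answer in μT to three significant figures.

B ≈ 30.5 μT

Each long wire gives B = μ₀I/(2πd). Distances are d₁ = 0.0179 m and d₂ = 0.0269 m.
B₁ = 2.20×10⁻⁵ T, B₂ = 5.25×10⁻⁵ T.
Between parallel currents the two contributions point in opposite directions, so they subtract. B = |B₁ − B₂| = |2.20×10⁻⁵ − 5.25×10⁻⁵| = 3.05×10⁻⁵ T.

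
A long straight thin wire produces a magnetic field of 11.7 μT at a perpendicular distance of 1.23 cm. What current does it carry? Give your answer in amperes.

For a long straight wire B = μ₀I/(2πd), so I = 2πdB/μ₀.
I = 2π × 0.0123 × 1.17×10⁻⁵ / (4π×10⁻⁷) = 0.720 A.

I ≈ 0.720 A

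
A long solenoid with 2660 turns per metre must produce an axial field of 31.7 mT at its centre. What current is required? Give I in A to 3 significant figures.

Inside a long solenoid B = μ₀nI with n = 2660 m⁻¹, so I = B/(μ₀n).
I = 3.17×10⁻² / (4π×10⁻⁷ × 2660) = 9.48 A.

I ≈ 9.48 A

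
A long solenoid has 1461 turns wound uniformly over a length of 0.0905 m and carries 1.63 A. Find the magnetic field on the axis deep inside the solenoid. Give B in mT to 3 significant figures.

Inside a long solenoid, B = μ₀nI with n = 1.614×10⁴ turns/m.
B = 4π×10⁻⁷ × 1.614×10⁴ × 1.63 = 3.31×10⁻² T.

B ≈ 33.1 mT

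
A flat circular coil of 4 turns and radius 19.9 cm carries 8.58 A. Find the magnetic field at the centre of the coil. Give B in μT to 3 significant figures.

B ≈ 108 μT

For an N-turn flat coil, B = Nμ₀I/(2R) with R = 0.199 m.
B = 4 × 2.71×10⁻⁵ T = 1.08×10⁻⁴ T.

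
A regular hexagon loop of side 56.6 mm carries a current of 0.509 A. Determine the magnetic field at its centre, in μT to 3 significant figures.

B ≈ 6.23 μT

Each side is a finite straight segment at perpendicular distance d = a/(2 tan(π/6)) = 0.04902 m from the centre, with end-angles ±π/6.
One side contributes B₁ = (μ₀I/4πd)·2 sin(π/6) = 1.04×10⁻⁶ T.
All 6 sides add in the same direction: B = 6 × 1.04×10⁻⁶ = 6.23×10⁻⁶ T.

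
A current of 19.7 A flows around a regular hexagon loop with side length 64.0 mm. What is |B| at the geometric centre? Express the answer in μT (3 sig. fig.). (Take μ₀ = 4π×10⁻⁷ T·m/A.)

Each side is a finite straight segment at perpendicular distance d = a/(2 tan(π/6)) = 0.05543 m from the centre, with end-angles ±π/6.
One side contributes B₁ = (μ₀I/4πd)·2 sin(π/6) = 3.55×10⁻⁵ T.
All 6 sides add in the same direction: B = 6 × 3.55×10⁻⁵ = 2.13×10⁻⁴ T.

B ≈ 213 μT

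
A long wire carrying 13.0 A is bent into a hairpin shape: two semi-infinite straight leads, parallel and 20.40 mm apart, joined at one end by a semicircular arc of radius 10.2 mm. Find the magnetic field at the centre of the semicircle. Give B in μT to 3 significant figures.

B ≈ 655 μT

The semicircular arc contributes B_arc = μ₀I·π/(4πR) = μ₀I/(4R) = 4.00×10⁻⁴ T.
Each semi-infinite lead is at perpendicular distance R = 0.0102 m from the centre, with the perpendicular foot at its near end, so it contributes μ₀I/(4πR); both point the same way, together 2.55×10⁻⁴ T.
Arc and leads all point the same direction: B = 4.00×10⁻⁴ + 2.55×10⁻⁴ = 6.55×10⁻⁴ T.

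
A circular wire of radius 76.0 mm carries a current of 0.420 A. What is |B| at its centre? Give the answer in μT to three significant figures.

B ≈ 3.47 μT

At the centre of a circular loop the Biot–Savart law gives B = μ₀I/(2R).
B = (4π×10⁻⁷ × 0.420) / (2 × 0.076) = 3.47×10⁻⁶ T.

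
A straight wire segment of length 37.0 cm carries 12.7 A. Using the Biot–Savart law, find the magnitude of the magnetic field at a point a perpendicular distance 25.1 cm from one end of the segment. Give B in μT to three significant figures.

For a finite straight segment, B = (μ₀I/4πd)(sinθ₁ + sinθ₂), where θ₁, θ₂ are the angles from the perpendicular to each end.
The perpendicular foot is at one end, so the two end-offsets along the wire are 0 and L = 0.37 m.
sinθ₁ = 0/√(0²+0.251²) = 0.0000; sinθ₂ = 0.37/√(0.37²+0.251²) = 0.8275.
B = (4π×10⁻⁷ × 12.7) / (4π × 0.251) × (0.0000 + 0.8275) = 4.19×10⁻⁶ T.

B ≈ 4.19 μT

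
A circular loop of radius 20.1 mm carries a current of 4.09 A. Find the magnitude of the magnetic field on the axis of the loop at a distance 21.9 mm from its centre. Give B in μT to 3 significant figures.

On the axis of a circular loop, B = μ₀IR² / [2(R²+z²)^(3/2)].
R² + z² = (0.0201)² + (0.0219)² = 0.0008836 m², and (R²+z²)^(3/2) = 2.63×10⁻⁵ m³.
B = (4π×10⁻⁷ × 4.09 × 0.000404) / (2 × 2.63×10⁻⁵) = 3.95×10⁻⁵ T.

B ≈ 39.5 μT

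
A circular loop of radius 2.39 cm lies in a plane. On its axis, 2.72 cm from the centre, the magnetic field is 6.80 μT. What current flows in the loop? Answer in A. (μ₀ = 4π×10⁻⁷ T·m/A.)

On the axis of a loop, B = μ₀IR²/[2(R²+z²)^(3/2)], so I = 2B(R²+z²)^(3/2)/(μ₀R²).
R² + z² = 0.0005712 + 0.0007398 = 0.001311 m²; raised to 3/2 gives 4.75×10⁻⁵ m³.
I = 2 × 6.80×10⁻⁶ × 4.75×10⁻⁵ / (1.26×10⁻⁶ × 0.0005712) = 0.899 A.

I ≈ 0.899 A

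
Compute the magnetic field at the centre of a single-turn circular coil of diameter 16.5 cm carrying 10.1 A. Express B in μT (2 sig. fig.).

B ≈ 77 μT

At the centre of a circular loop the Biot–Savart law gives B = μ₀I/(2R) (so R = 0.0825 m).
B = (4π×10⁻⁷ × 10.1) / (2 × 0.0825) = 7.69×10⁻⁵ T.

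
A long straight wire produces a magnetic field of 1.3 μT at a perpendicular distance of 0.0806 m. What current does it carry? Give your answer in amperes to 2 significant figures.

For a long straight wire B = μ₀I/(2πd), so I = 2πdB/μ₀.
I = 2π × 0.0806 × 1.30×10⁻⁶ / (4π×10⁻⁷) = 0.524 A.

I ≈ 0.52 A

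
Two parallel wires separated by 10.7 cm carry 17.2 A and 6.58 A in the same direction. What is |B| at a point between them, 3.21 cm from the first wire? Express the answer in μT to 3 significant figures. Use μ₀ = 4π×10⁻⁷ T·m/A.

B ≈ 89.6 μT

Each long wire gives B = μ₀I/(2πd). Distances are d₁ = 0.0321 m and d₂ = 0.0749 m.
B₁ = 1.07×10⁻⁴ T, B₂ = 1.76×10⁻⁵ T.
Between parallel currents the two contributions point in opposite directions, so they subtract. B = |B₁ − B₂| = |1.07×10⁻⁴ − 1.76×10⁻⁵| = 8.96×10⁻⁵ T.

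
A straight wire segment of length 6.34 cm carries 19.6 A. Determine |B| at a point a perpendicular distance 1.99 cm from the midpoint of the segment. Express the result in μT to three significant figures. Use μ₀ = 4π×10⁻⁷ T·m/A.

For a finite straight segment, B = (μ₀I/4πd)(sinθ₁ + sinθ₂), where θ₁, θ₂ are the angles from the perpendicular to each end.
The perpendicular from the point meets the wire at its midpoint, so each end is L/2 = 0.0317 m away along the wire.
sinθ₁ = 0.0317/√(0.0317²+0.0199²) = 0.8469; sinθ₂ = 0.0317/√(0.0317²+0.0199²) = 0.8469.
B = (4π×10⁻⁷ × 19.6) / (4π × 0.0199) × (0.8469 + 0.8469) = 1.67×10⁻⁴ T.

B ≈ 167 μT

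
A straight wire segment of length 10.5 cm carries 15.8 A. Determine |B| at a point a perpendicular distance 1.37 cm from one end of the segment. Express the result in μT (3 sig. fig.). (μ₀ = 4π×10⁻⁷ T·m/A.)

B ≈ 114 μT

For a finite straight segment, B = (μ₀I/4πd)(sinθ₁ + sinθ₂), where θ₁, θ₂ are the angles from the perpendicular to each end.
The perpendicular foot is at one end, so the two end-offsets along the wire are 0 and L = 0.105 m.
sinθ₁ = 0/√(0²+0.0137²) = 0.0000; sinθ₂ = 0.105/√(0.105²+0.0137²) = 0.9916.
B = (4π×10⁻⁷ × 15.8) / (4π × 0.0137) × (0.0000 + 0.9916) = 1.14×10⁻⁴ T.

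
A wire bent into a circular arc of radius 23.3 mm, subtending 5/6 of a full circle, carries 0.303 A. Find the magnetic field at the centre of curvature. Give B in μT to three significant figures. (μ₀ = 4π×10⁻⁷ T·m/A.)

B ≈ 6.81 μT

The Biot–Savart field of a circular arc at its centre is B = μ₀Iφ/(4πR), with φ = 5.236 rad.
B = (4π×10⁻⁷ × 0.303 × 5.236) / (4π × 0.0233) = 6.81×10⁻⁶ T.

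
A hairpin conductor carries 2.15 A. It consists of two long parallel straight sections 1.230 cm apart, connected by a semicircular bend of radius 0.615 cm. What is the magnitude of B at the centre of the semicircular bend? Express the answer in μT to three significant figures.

B ≈ 180 μT

The semicircular arc contributes B_arc = μ₀I·π/(4πR) = μ₀I/(4R) = 1.10×10⁻⁴ T.
Each semi-infinite lead is at perpendicular distance R = 0.00615 m from the centre, with the perpendicular foot at its near end, so it contributes μ₀I/(4πR); both point the same way, together 6.99×10⁻⁵ T.
Arc and leads all point the same direction: B = 1.10×10⁻⁴ + 6.99×10⁻⁵ = 1.80×10⁻⁴ T.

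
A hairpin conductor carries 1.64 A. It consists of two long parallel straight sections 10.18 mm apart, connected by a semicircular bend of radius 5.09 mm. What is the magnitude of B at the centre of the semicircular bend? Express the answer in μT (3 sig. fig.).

The semicircular arc contributes B_arc = μ₀I·π/(4πR) = μ₀I/(4R) = 1.01×10⁻⁴ T.
Each semi-infinite lead is at perpendicular distance R = 0.00509 m from the centre, with the perpendicular foot at its near end, so it contributes μ₀I/(4πR); both point the same way, together 6.44×10⁻⁵ T.
Arc and leads all point the same direction: B = 1.01×10⁻⁴ + 6.44×10⁻⁵ = 1.66×10⁻⁴ T.

B ≈ 166 μT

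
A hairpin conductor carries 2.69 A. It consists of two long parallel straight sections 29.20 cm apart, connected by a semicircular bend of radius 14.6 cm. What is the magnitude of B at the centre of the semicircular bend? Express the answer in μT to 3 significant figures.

The semicircular arc contributes B_arc = μ₀I·π/(4πR) = μ₀I/(4R) = 5.79×10⁻⁶ T.
Each semi-infinite lead is at perpendicular distance R = 0.146 m from the centre, with the perpendicular foot at its near end, so it contributes μ₀I/(4πR); both point the same way, together 3.68×10⁻⁶ T.
Arc and leads all point the same direction: B = 5.79×10⁻⁶ + 3.68×10⁻⁶ = 9.47×10⁻⁶ T.

B ≈ 9.47 μT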